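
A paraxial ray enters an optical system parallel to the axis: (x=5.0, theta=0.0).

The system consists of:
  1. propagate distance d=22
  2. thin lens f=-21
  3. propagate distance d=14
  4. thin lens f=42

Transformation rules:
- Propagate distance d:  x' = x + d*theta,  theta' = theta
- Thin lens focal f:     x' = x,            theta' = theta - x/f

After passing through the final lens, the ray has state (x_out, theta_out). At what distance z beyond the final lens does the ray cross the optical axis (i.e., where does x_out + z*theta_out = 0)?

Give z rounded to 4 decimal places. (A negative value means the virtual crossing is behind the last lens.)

Answer: -210.0000

Derivation:
Initial: x=5.0000 theta=0.0000
After 1 (propagate distance d=22): x=5.0000 theta=0.0000
After 2 (thin lens f=-21): x=5.0000 theta=5/21 (≈0.2381)
After 3 (propagate distance d=14): x=25/3 (≈8.3333) theta=5/21 (≈0.2381)
After 4 (thin lens f=42): x=25/3 (≈8.3333) theta=5/126 (≈0.0397)
z_focus = -x_out/theta_out = -(25/3)/(5/126) = -210.0000
Rounded to 4 decimal places: z = -210.0000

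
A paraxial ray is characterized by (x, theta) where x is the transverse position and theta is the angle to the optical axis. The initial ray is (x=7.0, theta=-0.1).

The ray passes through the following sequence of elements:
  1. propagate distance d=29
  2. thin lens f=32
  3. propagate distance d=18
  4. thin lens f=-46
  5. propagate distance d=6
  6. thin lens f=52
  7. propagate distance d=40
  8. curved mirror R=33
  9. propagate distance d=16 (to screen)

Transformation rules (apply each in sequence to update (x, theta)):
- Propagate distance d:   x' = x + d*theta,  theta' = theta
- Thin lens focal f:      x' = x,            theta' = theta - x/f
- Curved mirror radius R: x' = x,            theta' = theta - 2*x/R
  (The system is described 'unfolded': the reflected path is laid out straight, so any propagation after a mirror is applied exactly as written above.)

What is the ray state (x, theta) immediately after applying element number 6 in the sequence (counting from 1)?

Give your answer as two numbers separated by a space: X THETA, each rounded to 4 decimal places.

Initial: x=7.0000 theta=-0.1000
After 1 (propagate distance d=29): x=4.1000 theta=-0.1000
After 2 (thin lens f=32): x=4.1000 theta=-73/320 (≈-0.2281)
After 3 (propagate distance d=18): x=-1/160 (≈-0.0063) theta=-73/320 (≈-0.2281)
After 4 (thin lens f=-46): x=-1/160 (≈-0.0063) theta=-21/92 (≈-0.2283)
After 5 (propagate distance d=6): x=-5063/3680 (≈-1.3758) theta=-21/92 (≈-0.2283)
After 6 (thin lens f=52): x=-5063/3680 (≈-1.3758) theta=-1679/8320 (≈-0.2018)
Rounded to 4 decimal places: x = -1.3758, theta = -0.2018

Answer: -1.3758 -0.2018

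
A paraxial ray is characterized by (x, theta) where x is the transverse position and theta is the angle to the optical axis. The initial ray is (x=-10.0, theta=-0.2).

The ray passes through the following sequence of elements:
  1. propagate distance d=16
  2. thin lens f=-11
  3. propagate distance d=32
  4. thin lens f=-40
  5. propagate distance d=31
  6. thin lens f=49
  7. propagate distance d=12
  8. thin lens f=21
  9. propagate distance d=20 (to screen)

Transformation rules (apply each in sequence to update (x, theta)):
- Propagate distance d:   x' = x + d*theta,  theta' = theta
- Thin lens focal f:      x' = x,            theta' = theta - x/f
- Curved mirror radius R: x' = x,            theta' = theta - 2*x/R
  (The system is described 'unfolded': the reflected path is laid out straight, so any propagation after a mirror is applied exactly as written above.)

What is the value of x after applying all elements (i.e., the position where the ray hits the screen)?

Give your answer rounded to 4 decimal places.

Answer: -4.1562

Derivation:
Initial: x=-10.0000 theta=-0.2000
After 1 (propagate distance d=16): x=-13.2000 theta=-0.2000
After 2 (thin lens f=-11): x=-13.2000 theta=-1.4000
After 3 (propagate distance d=32): x=-58.0000 theta=-1.4000
After 4 (thin lens f=-40): x=-58.0000 theta=-2.8500
After 5 (propagate distance d=31): x=-146.3500 theta=-2.8500
After 6 (thin lens f=49): x=-146.3500 theta=67/490 (≈0.1367)
After 7 (propagate distance d=12): x=-28363/196 (≈-144.7092) theta=67/490 (≈0.1367)
After 8 (thin lens f=21): x=-28363/196 (≈-144.7092) theta=144629/20580 (≈7.0276)
After 9 (propagate distance d=20 (to screen)): x=-17107/4116 (≈-4.1562) theta=144629/20580 (≈7.0276)
Rounded to 4 decimal places: x = -4.1562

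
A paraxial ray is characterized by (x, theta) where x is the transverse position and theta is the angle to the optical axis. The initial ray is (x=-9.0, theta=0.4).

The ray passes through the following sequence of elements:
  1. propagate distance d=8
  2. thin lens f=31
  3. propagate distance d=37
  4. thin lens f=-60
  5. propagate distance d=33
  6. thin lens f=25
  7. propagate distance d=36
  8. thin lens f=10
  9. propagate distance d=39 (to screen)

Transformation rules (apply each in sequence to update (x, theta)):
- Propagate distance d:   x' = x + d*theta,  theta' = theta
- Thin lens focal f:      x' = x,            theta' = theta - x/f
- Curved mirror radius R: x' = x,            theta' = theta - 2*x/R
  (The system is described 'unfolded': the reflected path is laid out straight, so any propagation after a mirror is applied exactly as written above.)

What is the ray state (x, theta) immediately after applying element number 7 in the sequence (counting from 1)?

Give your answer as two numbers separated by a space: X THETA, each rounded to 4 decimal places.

Answer: 11.3052 -0.9097

Derivation:
Initial: x=-9.0000 theta=0.4000
After 1 (propagate distance d=8): x=-5.8000 theta=0.4000
After 2 (thin lens f=31): x=-5.8000 theta=91/155 (≈0.5871)
After 3 (propagate distance d=37): x=2468/155 (≈15.9226) theta=91/155 (≈0.5871)
After 4 (thin lens f=-60): x=2468/155 (≈15.9226) theta=1982/2325 (≈0.8525)
After 5 (propagate distance d=33): x=34142/775 (≈44.0542) theta=1982/2325 (≈0.8525)
After 6 (thin lens f=25): x=34142/775 (≈44.0542) theta=-52876/58125 (≈-0.9097)
After 7 (propagate distance d=36): x=219038/19375 (≈11.3052) theta=-52876/58125 (≈-0.9097)
Rounded to 4 decimal places: x = 11.3052, theta = -0.9097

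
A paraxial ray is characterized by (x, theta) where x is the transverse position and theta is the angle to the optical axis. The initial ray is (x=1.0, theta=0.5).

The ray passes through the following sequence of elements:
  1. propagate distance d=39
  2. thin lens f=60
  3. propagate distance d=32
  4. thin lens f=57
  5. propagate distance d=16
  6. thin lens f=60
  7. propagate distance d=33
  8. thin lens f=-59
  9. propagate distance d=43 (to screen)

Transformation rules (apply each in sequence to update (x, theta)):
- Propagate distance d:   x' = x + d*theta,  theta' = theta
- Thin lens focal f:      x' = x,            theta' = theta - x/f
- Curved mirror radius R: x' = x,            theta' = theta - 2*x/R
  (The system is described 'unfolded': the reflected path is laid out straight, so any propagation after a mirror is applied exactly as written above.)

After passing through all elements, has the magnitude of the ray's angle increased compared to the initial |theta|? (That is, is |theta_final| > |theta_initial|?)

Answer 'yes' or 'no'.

Initial: x=1.0000 theta=0.5000
After 1 (propagate distance d=39): x=20.5000 theta=0.5000
After 2 (thin lens f=60): x=20.5000 theta=19/120 (≈0.1583)
After 3 (propagate distance d=32): x=767/30 (≈25.5667) theta=19/120 (≈0.1583)
After 4 (thin lens f=57): x=767/30 (≈25.5667) theta=-397/1368 (≈-0.2902)
After 5 (propagate distance d=16): x=35779/1710 (≈20.9234) theta=-397/1368 (≈-0.2902)
After 6 (thin lens f=60): x=35779/1710 (≈20.9234) theta=-32777/51300 (≈-0.6389)
After 7 (propagate distance d=33): x=-919/5700 (≈-0.1612) theta=-32777/51300 (≈-0.6389)
After 8 (thin lens f=-59): x=-919/5700 (≈-0.1612) theta=-971057/1513350 (≈-0.6417)
After 9 (propagate distance d=43 (to screen)): x=-83998891/3026700 (≈-27.7526) theta=-971057/1513350 (≈-0.6417)
|theta_initial|=0.5000 |theta_final|=971057/1513350 (≈0.6417) -> increased

Answer: yes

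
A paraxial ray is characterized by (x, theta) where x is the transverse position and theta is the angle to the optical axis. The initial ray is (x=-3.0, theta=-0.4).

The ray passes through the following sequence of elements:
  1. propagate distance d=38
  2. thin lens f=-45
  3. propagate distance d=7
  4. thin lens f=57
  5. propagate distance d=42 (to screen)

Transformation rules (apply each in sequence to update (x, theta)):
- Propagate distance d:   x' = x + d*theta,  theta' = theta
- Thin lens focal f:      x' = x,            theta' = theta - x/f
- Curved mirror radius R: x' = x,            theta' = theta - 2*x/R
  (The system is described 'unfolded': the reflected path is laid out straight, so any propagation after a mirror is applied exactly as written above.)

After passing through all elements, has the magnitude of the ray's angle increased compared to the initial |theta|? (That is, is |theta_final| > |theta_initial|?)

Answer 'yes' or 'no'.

Answer: no

Derivation:
Initial: x=-3.0000 theta=-0.4000
After 1 (propagate distance d=38): x=-18.2000 theta=-0.4000
After 2 (thin lens f=-45): x=-18.2000 theta=-181/225 (≈-0.8044)
After 3 (propagate distance d=7): x=-5362/225 (≈-23.8311) theta=-181/225 (≈-0.8044)
After 4 (thin lens f=57): x=-5362/225 (≈-23.8311) theta=-991/2565 (≈-0.3864)
After 5 (propagate distance d=42 (to screen)): x=-171248/4275 (≈-40.0580) theta=-991/2565 (≈-0.3864)
|theta_initial|=0.4000 |theta_final|=991/2565 (≈0.3864) -> not increased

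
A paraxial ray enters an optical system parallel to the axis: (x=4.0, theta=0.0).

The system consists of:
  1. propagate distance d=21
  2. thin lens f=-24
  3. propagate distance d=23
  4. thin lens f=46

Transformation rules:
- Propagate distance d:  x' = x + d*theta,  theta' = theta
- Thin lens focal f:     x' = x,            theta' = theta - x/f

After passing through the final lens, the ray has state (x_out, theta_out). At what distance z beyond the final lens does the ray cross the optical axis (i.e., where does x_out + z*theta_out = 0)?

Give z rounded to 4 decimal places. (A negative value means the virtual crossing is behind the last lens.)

Initial: x=4.0000 theta=0.0000
After 1 (propagate distance d=21): x=4.0000 theta=0.0000
After 2 (thin lens f=-24): x=4.0000 theta=1/6 (≈0.1667)
After 3 (propagate distance d=23): x=47/6 (≈7.8333) theta=1/6 (≈0.1667)
After 4 (thin lens f=46): x=47/6 (≈7.8333) theta=-1/276 (≈-0.0036)
z_focus = -x_out/theta_out = -(47/6)/(-1/276) = 2162.0000
Rounded to 4 decimal places: z = 2162.0000

Answer: 2162.0000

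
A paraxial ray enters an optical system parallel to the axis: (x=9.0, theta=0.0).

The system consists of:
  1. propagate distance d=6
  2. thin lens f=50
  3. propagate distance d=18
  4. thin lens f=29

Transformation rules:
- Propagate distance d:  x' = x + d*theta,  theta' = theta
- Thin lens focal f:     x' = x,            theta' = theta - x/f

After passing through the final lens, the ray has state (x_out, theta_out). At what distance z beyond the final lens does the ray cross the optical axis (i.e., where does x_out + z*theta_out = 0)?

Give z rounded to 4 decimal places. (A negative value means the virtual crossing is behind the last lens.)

Initial: x=9.0000 theta=0.0000
After 1 (propagate distance d=6): x=9.0000 theta=0.0000
After 2 (thin lens f=50): x=9.0000 theta=-0.1800
After 3 (propagate distance d=18): x=5.7600 theta=-0.1800
After 4 (thin lens f=29): x=5.7600 theta=-549/1450 (≈-0.3786)
z_focus = -x_out/theta_out = -(5.7600)/(-549/1450) = 928/61 ≈ 15.2131
Rounded to 4 decimal places: z = 15.2131

Answer: 15.2131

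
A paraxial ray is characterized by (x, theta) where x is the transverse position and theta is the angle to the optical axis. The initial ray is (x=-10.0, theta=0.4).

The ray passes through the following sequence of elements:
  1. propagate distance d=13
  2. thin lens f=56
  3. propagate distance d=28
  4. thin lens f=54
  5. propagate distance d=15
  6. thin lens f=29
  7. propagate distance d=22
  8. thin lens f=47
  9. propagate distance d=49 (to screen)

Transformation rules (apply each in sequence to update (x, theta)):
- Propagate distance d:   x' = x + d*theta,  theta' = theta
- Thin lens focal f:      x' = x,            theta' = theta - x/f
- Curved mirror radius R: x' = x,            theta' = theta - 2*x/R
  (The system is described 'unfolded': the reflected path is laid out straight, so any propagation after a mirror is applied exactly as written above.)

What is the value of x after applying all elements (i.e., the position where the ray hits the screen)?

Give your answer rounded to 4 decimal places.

Initial: x=-10.0000 theta=0.4000
After 1 (propagate distance d=13): x=-4.8000 theta=0.4000
After 2 (thin lens f=56): x=-4.8000 theta=17/35 (≈0.4857)
After 3 (propagate distance d=28): x=8.8000 theta=17/35 (≈0.4857)
After 4 (thin lens f=54): x=8.8000 theta=61/189 (≈0.3228)
After 5 (propagate distance d=15): x=4297/315 (≈13.6413) theta=61/189 (≈0.3228)
After 6 (thin lens f=29): x=4297/315 (≈13.6413) theta=-578/3915 (≈-0.1476)
After 7 (propagate distance d=22): x=284827/27405 (≈10.3932) theta=-578/3915 (≈-0.1476)
After 8 (thin lens f=47): x=284827/27405 (≈10.3932) theta=-474989/1288035 (≈-0.3688)
After 9 (propagate distance d=49 (to screen)): x=-3295864/429345 (≈-7.6765) theta=-474989/1288035 (≈-0.3688)
Rounded to 4 decimal places: x = -7.6765

Answer: -7.6765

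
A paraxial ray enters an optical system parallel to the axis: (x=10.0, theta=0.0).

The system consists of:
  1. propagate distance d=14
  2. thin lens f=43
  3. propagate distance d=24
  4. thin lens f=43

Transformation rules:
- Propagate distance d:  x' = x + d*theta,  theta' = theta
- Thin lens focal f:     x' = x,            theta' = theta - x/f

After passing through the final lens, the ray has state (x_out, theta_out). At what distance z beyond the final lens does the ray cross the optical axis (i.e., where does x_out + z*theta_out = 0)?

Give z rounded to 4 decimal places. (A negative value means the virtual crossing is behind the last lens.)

Answer: 13.1774

Derivation:
Initial: x=10.0000 theta=0.0000
After 1 (propagate distance d=14): x=10.0000 theta=0.0000
After 2 (thin lens f=43): x=10.0000 theta=-10/43 (≈-0.2326)
After 3 (propagate distance d=24): x=190/43 (≈4.4186) theta=-10/43 (≈-0.2326)
After 4 (thin lens f=43): x=190/43 (≈4.4186) theta=-620/1849 (≈-0.3353)
z_focus = -x_out/theta_out = -(190/43)/(-620/1849) = 817/62 ≈ 13.1774
Rounded to 4 decimal places: z = 13.1774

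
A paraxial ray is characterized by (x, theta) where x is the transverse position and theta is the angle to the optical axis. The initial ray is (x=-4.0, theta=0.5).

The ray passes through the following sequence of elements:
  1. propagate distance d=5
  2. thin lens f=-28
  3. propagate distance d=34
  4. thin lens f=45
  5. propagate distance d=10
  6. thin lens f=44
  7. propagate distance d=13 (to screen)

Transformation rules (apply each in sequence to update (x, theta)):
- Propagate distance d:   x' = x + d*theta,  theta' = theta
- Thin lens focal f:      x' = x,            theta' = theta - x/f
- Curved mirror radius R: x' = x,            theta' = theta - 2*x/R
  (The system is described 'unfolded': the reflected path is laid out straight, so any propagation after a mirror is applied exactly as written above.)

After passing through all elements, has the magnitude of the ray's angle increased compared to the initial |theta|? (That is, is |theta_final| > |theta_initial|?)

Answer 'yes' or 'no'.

Answer: no

Derivation:
Initial: x=-4.0000 theta=0.5000
After 1 (propagate distance d=5): x=-1.5000 theta=0.5000
After 2 (thin lens f=-28): x=-1.5000 theta=25/56 (≈0.4464)
After 3 (propagate distance d=34): x=383/28 (≈13.6786) theta=25/56 (≈0.4464)
After 4 (thin lens f=45): x=383/28 (≈13.6786) theta=359/2520 (≈0.1425)
After 5 (propagate distance d=10): x=1903/126 (≈15.1032) theta=359/2520 (≈0.1425)
After 6 (thin lens f=44): x=1903/126 (≈15.1032) theta=-253/1260 (≈-0.2008)
After 7 (propagate distance d=13 (to screen)): x=1749/140 (≈12.4929) theta=-253/1260 (≈-0.2008)
|theta_initial|=0.5000 |theta_final|=253/1260 (≈0.2008) -> not increased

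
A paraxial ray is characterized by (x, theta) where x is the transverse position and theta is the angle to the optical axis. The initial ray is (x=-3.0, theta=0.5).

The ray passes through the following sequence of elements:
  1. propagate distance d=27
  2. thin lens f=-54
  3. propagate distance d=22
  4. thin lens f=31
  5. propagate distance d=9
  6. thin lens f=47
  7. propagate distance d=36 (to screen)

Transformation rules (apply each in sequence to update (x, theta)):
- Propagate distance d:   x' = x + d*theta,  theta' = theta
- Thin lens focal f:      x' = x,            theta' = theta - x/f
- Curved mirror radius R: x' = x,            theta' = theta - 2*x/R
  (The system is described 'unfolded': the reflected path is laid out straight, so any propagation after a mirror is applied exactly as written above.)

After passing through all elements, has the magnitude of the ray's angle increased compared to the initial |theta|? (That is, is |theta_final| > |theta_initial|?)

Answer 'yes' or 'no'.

Answer: yes

Derivation:
Initial: x=-3.0000 theta=0.5000
After 1 (propagate distance d=27): x=10.5000 theta=0.5000
After 2 (thin lens f=-54): x=10.5000 theta=25/36 (≈0.6944)
After 3 (propagate distance d=22): x=232/9 (≈25.7778) theta=25/36 (≈0.6944)
After 4 (thin lens f=31): x=232/9 (≈25.7778) theta=-17/124 (≈-0.1371)
After 5 (propagate distance d=9): x=27391/1116 (≈24.5439) theta=-17/124 (≈-0.1371)
After 6 (thin lens f=47): x=27391/1116 (≈24.5439) theta=-17291/26226 (≈-0.6593)
After 7 (propagate distance d=36 (to screen)): x=42425/52452 (≈0.8088) theta=-17291/26226 (≈-0.6593)
|theta_initial|=0.5000 |theta_final|=17291/26226 (≈0.6593) -> increased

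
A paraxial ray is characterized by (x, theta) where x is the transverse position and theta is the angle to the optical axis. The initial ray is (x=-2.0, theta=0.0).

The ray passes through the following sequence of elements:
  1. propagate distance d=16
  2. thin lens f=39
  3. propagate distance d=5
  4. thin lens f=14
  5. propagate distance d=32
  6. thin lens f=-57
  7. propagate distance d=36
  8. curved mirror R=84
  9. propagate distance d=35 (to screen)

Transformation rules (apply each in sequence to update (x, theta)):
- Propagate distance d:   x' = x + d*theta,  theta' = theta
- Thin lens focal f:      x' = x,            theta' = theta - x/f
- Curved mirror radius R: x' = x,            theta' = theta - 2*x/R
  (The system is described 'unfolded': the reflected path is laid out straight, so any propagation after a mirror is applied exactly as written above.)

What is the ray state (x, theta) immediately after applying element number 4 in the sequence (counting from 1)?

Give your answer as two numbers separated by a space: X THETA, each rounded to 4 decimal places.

Initial: x=-2.0000 theta=0.0000
After 1 (propagate distance d=16): x=-2.0000 theta=0.0000
After 2 (thin lens f=39): x=-2.0000 theta=2/39 (≈0.0513)
After 3 (propagate distance d=5): x=-68/39 (≈-1.7436) theta=2/39 (≈0.0513)
After 4 (thin lens f=14): x=-68/39 (≈-1.7436) theta=16/91 (≈0.1758)
Rounded to 4 decimal places: x = -1.7436, theta = 0.1758

Answer: -1.7436 0.1758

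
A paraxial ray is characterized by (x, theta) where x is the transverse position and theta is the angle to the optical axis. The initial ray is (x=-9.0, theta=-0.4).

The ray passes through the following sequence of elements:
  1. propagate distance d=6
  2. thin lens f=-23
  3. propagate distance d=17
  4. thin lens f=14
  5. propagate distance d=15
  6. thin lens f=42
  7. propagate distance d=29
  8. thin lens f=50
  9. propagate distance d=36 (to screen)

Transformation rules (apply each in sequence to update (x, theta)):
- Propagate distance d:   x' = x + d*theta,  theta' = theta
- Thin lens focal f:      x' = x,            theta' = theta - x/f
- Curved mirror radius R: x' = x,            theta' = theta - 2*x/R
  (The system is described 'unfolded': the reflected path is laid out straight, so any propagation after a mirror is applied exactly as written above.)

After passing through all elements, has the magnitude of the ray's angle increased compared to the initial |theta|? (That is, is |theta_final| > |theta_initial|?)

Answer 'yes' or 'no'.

Answer: yes

Derivation:
Initial: x=-9.0000 theta=-0.4000
After 1 (propagate distance d=6): x=-11.4000 theta=-0.4000
After 2 (thin lens f=-23): x=-11.4000 theta=-103/115 (≈-0.8957)
After 3 (propagate distance d=17): x=-3062/115 (≈-26.6261) theta=-103/115 (≈-0.8957)
After 4 (thin lens f=14): x=-3062/115 (≈-26.6261) theta=162/161 (≈1.0062)
After 5 (propagate distance d=15): x=-9284/805 (≈-11.5329) theta=162/161 (≈1.0062)
After 6 (thin lens f=42): x=-9284/805 (≈-11.5329) theta=21652/16905 (≈1.2808)
After 7 (propagate distance d=29): x=432944/16905 (≈25.6104) theta=21652/16905 (≈1.2808)
After 8 (thin lens f=50): x=432944/16905 (≈25.6104) theta=15468/20125 (≈0.7686)
After 9 (propagate distance d=36 (to screen)): x=22517408/422625 (≈53.2799) theta=15468/20125 (≈0.7686)
|theta_initial|=0.4000 |theta_final|=15468/20125 (≈0.7686) -> increased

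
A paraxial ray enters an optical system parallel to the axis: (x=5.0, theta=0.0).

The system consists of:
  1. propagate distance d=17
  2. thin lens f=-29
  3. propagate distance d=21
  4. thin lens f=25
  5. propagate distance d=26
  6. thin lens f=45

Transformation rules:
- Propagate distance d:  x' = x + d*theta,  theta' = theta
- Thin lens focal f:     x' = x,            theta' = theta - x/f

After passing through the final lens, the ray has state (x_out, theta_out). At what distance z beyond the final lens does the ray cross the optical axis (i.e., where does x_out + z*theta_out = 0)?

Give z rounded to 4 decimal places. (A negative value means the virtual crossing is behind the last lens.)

Answer: 15.6522

Derivation:
Initial: x=5.0000 theta=0.0000
After 1 (propagate distance d=17): x=5.0000 theta=0.0000
After 2 (thin lens f=-29): x=5.0000 theta=5/29 (≈0.1724)
After 3 (propagate distance d=21): x=250/29 (≈8.6207) theta=5/29 (≈0.1724)
After 4 (thin lens f=25): x=250/29 (≈8.6207) theta=-5/29 (≈-0.1724)
After 5 (propagate distance d=26): x=120/29 (≈4.1379) theta=-5/29 (≈-0.1724)
After 6 (thin lens f=45): x=120/29 (≈4.1379) theta=-23/87 (≈-0.2644)
z_focus = -x_out/theta_out = -(120/29)/(-23/87) = 360/23 ≈ 15.6522
Rounded to 4 decimal places: z = 15.6522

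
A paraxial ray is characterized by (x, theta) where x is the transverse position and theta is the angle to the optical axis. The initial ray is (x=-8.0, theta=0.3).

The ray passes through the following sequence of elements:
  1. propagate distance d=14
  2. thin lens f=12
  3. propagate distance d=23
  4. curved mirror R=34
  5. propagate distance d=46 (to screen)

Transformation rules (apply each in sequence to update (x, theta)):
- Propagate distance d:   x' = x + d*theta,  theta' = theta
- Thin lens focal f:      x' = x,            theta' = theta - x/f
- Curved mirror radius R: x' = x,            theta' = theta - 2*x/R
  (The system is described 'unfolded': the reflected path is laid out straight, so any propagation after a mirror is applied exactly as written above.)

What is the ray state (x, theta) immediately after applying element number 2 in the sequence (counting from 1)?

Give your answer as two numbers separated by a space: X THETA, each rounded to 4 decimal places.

Answer: -3.8000 0.6167

Derivation:
Initial: x=-8.0000 theta=0.3000
After 1 (propagate distance d=14): x=-3.8000 theta=0.3000
After 2 (thin lens f=12): x=-3.8000 theta=37/60 (≈0.6167)
Rounded to 4 decimal places: x = -3.8000, theta = 0.6167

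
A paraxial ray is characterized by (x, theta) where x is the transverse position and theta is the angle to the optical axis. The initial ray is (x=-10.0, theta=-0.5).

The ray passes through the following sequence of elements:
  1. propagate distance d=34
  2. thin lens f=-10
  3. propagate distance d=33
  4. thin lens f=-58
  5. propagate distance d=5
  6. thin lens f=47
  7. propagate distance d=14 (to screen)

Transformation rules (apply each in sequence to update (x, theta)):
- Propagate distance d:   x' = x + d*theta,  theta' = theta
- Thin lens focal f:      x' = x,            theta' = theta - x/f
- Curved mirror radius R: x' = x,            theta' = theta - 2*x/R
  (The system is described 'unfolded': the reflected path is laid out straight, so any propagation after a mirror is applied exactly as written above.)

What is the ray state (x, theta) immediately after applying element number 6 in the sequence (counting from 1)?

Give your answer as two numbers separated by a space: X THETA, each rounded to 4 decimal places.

Initial: x=-10.0000 theta=-0.5000
After 1 (propagate distance d=34): x=-27.0000 theta=-0.5000
After 2 (thin lens f=-10): x=-27.0000 theta=-3.2000
After 3 (propagate distance d=33): x=-132.6000 theta=-3.2000
After 4 (thin lens f=-58): x=-132.6000 theta=-1591/290 (≈-5.4862)
After 5 (propagate distance d=5): x=-46409/290 (≈-160.0310) theta=-1591/290 (≈-5.4862)
After 6 (thin lens f=47): x=-46409/290 (≈-160.0310) theta=-14184/6815 (≈-2.0813)
Rounded to 4 decimal places: x = -160.0310, theta = -2.0813

Answer: -160.0310 -2.0813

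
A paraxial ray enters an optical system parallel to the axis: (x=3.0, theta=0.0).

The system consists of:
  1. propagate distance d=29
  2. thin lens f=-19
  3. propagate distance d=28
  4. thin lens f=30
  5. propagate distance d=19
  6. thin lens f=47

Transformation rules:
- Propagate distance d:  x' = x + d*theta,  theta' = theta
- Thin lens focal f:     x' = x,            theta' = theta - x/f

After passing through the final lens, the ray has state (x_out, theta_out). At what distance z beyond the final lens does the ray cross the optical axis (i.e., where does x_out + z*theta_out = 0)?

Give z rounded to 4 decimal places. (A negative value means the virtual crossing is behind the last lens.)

Initial: x=3.0000 theta=0.0000
After 1 (propagate distance d=29): x=3.0000 theta=0.0000
After 2 (thin lens f=-19): x=3.0000 theta=3/19 (≈0.1579)
After 3 (propagate distance d=28): x=141/19 (≈7.4211) theta=3/19 (≈0.1579)
After 4 (thin lens f=30): x=141/19 (≈7.4211) theta=-17/190 (≈-0.0895)
After 5 (propagate distance d=19): x=1087/190 (≈5.7211) theta=-17/190 (≈-0.0895)
After 6 (thin lens f=47): x=1087/190 (≈5.7211) theta=-943/4465 (≈-0.2112)
z_focus = -x_out/theta_out = -(1087/190)/(-943/4465) = 51089/1886 ≈ 27.0885
Rounded to 4 decimal places: z = 27.0885

Answer: 27.0885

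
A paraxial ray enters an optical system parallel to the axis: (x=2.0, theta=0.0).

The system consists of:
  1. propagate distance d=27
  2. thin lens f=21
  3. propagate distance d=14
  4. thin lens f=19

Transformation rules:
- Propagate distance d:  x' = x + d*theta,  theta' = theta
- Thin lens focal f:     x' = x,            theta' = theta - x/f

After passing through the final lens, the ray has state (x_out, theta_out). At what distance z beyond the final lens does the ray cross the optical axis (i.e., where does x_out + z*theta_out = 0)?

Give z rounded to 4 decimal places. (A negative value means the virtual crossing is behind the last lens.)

Initial: x=2.0000 theta=0.0000
After 1 (propagate distance d=27): x=2.0000 theta=0.0000
After 2 (thin lens f=21): x=2.0000 theta=-2/21 (≈-0.0952)
After 3 (propagate distance d=14): x=2/3 (≈0.6667) theta=-2/21 (≈-0.0952)
After 4 (thin lens f=19): x=2/3 (≈0.6667) theta=-52/399 (≈-0.1303)
z_focus = -x_out/theta_out = -(2/3)/(-52/399) = 133/26 ≈ 5.1154
Rounded to 4 decimal places: z = 5.1154

Answer: 5.1154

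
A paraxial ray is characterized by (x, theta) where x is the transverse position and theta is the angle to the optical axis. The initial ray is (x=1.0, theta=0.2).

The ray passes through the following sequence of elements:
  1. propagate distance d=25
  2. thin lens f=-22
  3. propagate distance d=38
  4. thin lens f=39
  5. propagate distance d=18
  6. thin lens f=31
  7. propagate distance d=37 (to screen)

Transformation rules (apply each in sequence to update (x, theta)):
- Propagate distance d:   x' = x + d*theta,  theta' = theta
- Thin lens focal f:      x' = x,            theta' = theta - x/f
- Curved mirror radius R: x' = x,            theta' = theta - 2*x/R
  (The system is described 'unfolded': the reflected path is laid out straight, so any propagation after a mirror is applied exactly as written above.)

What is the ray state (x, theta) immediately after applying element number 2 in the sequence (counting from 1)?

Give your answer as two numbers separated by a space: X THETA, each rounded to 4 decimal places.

Answer: 6.0000 0.4727

Derivation:
Initial: x=1.0000 theta=0.2000
After 1 (propagate distance d=25): x=6.0000 theta=0.2000
After 2 (thin lens f=-22): x=6.0000 theta=26/55 (≈0.4727)
Rounded to 4 decimal places: x = 6.0000, theta = 0.4727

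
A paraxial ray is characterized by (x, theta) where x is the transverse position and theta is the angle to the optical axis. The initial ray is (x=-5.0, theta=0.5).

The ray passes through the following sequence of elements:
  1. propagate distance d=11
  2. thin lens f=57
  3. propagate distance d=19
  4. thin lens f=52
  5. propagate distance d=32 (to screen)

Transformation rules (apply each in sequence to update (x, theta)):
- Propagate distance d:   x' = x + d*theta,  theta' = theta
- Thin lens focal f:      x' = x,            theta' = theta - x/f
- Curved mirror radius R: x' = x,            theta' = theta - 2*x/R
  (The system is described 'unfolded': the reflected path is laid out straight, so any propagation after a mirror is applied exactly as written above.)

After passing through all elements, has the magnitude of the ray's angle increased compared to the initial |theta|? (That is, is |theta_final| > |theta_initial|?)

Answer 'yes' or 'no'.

Initial: x=-5.0000 theta=0.5000
After 1 (propagate distance d=11): x=0.5000 theta=0.5000
After 2 (thin lens f=57): x=0.5000 theta=28/57 (≈0.4912)
After 3 (propagate distance d=19): x=59/6 (≈9.8333) theta=28/57 (≈0.4912)
After 4 (thin lens f=52): x=59/6 (≈9.8333) theta=597/1976 (≈0.3021)
After 5 (propagate distance d=32 (to screen)): x=28901/1482 (≈19.5013) theta=597/1976 (≈0.3021)
|theta_initial|=0.5000 |theta_final|=597/1976 (≈0.3021) -> not increased

Answer: no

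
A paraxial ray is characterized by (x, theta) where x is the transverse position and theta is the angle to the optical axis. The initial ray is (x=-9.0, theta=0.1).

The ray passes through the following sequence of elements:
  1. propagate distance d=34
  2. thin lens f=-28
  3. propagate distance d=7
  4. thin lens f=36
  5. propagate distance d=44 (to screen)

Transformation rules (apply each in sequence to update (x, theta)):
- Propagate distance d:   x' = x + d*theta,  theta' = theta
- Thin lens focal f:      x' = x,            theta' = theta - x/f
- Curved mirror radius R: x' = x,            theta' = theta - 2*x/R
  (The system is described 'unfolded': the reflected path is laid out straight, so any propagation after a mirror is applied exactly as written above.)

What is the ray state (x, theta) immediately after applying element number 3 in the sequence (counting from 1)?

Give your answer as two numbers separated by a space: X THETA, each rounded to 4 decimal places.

Initial: x=-9.0000 theta=0.1000
After 1 (propagate distance d=34): x=-5.6000 theta=0.1000
After 2 (thin lens f=-28): x=-5.6000 theta=-0.1000
After 3 (propagate distance d=7): x=-6.3000 theta=-0.1000
Rounded to 4 decimal places: x = -6.3000, theta = -0.1000

Answer: -6.3000 -0.1000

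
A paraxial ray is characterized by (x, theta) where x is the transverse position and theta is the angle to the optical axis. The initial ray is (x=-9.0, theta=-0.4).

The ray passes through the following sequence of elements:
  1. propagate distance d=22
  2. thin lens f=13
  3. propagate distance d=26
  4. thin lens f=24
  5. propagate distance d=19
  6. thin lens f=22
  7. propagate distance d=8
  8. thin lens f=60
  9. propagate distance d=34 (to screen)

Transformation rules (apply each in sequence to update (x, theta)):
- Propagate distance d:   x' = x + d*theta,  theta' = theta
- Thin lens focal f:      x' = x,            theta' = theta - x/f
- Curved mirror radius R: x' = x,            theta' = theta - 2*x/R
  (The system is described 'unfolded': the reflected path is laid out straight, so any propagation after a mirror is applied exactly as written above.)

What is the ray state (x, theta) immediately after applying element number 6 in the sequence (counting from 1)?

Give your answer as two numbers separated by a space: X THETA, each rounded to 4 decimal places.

Answer: 19.9571 -0.2462

Derivation:
Initial: x=-9.0000 theta=-0.4000
After 1 (propagate distance d=22): x=-17.8000 theta=-0.4000
After 2 (thin lens f=13): x=-17.8000 theta=63/65 (≈0.9692)
After 3 (propagate distance d=26): x=7.4000 theta=63/65 (≈0.9692)
After 4 (thin lens f=24): x=7.4000 theta=1031/1560 (≈0.6609)
After 5 (propagate distance d=19): x=31133/1560 (≈19.9571) theta=1031/1560 (≈0.6609)
After 6 (thin lens f=22): x=31133/1560 (≈19.9571) theta=-2817/11440 (≈-0.2462)
Rounded to 4 decimal places: x = 19.9571, theta = -0.2462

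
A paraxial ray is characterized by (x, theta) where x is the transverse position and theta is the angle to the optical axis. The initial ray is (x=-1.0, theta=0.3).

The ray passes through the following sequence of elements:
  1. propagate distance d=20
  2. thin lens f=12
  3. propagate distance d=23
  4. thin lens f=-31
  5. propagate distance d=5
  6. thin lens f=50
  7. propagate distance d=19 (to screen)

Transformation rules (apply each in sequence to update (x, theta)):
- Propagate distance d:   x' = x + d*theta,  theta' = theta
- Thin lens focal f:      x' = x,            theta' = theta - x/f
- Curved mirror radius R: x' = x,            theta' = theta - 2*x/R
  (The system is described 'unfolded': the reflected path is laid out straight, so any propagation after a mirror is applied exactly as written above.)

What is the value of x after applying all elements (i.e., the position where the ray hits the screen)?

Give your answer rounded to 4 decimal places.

Answer: 0.5096

Derivation:
Initial: x=-1.0000 theta=0.3000
After 1 (propagate distance d=20): x=5.0000 theta=0.3000
After 2 (thin lens f=12): x=5.0000 theta=-7/60 (≈-0.1167)
After 3 (propagate distance d=23): x=139/60 (≈2.3167) theta=-7/60 (≈-0.1167)
After 4 (thin lens f=-31): x=139/60 (≈2.3167) theta=-13/310 (≈-0.0419)
After 5 (propagate distance d=5): x=3919/1860 (≈2.1070) theta=-13/310 (≈-0.0419)
After 6 (thin lens f=50): x=3919/1860 (≈2.1070) theta=-7819/93000 (≈-0.0841)
After 7 (propagate distance d=19 (to screen)): x=47389/93000 (≈0.5096) theta=-7819/93000 (≈-0.0841)
Rounded to 4 decimal places: x = 0.5096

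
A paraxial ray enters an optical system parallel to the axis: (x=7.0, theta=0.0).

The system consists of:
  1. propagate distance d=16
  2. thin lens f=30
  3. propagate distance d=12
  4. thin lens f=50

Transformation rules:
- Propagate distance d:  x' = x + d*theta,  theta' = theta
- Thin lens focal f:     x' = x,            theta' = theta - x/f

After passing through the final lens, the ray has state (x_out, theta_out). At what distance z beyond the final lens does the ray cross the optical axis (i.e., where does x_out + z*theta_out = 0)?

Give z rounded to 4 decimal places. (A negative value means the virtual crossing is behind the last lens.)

Answer: 13.2353

Derivation:
Initial: x=7.0000 theta=0.0000
After 1 (propagate distance d=16): x=7.0000 theta=0.0000
After 2 (thin lens f=30): x=7.0000 theta=-7/30 (≈-0.2333)
After 3 (propagate distance d=12): x=4.2000 theta=-7/30 (≈-0.2333)
After 4 (thin lens f=50): x=4.2000 theta=-119/375 (≈-0.3173)
z_focus = -x_out/theta_out = -(4.2000)/(-119/375) = 225/17 ≈ 13.2353
Rounded to 4 decimal places: z = 13.2353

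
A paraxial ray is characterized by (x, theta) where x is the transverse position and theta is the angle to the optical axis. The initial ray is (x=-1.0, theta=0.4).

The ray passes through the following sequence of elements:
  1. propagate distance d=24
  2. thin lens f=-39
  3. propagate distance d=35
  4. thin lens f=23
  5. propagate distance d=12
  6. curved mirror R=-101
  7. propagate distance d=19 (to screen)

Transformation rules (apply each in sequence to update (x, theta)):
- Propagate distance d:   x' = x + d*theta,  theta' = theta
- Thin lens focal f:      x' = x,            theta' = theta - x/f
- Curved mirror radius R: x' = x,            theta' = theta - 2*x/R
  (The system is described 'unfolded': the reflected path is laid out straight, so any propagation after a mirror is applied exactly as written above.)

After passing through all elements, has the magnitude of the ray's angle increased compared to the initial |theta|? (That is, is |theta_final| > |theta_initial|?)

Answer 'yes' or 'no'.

Answer: no

Derivation:
Initial: x=-1.0000 theta=0.4000
After 1 (propagate distance d=24): x=8.6000 theta=0.4000
After 2 (thin lens f=-39): x=8.6000 theta=121/195 (≈0.6205)
After 3 (propagate distance d=35): x=5912/195 (≈30.3179) theta=121/195 (≈0.6205)
After 4 (thin lens f=23): x=5912/195 (≈30.3179) theta=-1043/1495 (≈-0.6977)
After 5 (propagate distance d=12): x=98428/4485 (≈21.9460) theta=-1043/1495 (≈-0.6977)
After 6 (curved mirror R=-101): x=98428/4485 (≈21.9460) theta=-119173/452985 (≈-0.2631)
After 7 (propagate distance d=19 (to screen)): x=7676941/452985 (≈16.9475) theta=-119173/452985 (≈-0.2631)
|theta_initial|=0.4000 |theta_final|=119173/452985 (≈0.2631) -> not increased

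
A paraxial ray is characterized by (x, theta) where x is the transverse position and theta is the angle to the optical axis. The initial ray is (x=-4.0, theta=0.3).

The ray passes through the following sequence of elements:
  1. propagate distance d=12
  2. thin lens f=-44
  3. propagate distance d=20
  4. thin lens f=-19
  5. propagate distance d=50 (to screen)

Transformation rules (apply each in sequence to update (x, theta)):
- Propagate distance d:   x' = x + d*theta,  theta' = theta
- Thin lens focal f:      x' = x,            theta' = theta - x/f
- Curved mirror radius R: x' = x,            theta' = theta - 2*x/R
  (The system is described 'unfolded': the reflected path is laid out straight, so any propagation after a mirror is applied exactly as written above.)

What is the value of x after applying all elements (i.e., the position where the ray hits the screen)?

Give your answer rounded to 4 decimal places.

Answer: 34.2220

Derivation:
Initial: x=-4.0000 theta=0.3000
After 1 (propagate distance d=12): x=-0.4000 theta=0.3000
After 2 (thin lens f=-44): x=-0.4000 theta=16/55 (≈0.2909)
After 3 (propagate distance d=20): x=298/55 (≈5.4182) theta=16/55 (≈0.2909)
After 4 (thin lens f=-19): x=298/55 (≈5.4182) theta=602/1045 (≈0.5761)
After 5 (propagate distance d=50 (to screen)): x=35762/1045 (≈34.2220) theta=602/1045 (≈0.5761)
Rounded to 4 decimal places: x = 34.2220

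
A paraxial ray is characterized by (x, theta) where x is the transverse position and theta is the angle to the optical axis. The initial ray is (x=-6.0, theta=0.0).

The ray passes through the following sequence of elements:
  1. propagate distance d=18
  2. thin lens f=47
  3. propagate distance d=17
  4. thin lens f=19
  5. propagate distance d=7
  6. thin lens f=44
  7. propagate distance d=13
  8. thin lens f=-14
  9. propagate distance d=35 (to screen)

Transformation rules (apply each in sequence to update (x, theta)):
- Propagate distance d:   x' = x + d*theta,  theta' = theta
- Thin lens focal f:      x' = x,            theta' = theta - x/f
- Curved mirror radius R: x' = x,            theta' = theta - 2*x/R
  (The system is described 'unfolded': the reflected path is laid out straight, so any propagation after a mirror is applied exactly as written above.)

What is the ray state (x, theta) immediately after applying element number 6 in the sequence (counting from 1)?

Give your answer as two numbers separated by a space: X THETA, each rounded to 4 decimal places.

Initial: x=-6.0000 theta=0.0000
After 1 (propagate distance d=18): x=-6.0000 theta=0.0000
After 2 (thin lens f=47): x=-6.0000 theta=6/47 (≈0.1277)
After 3 (propagate distance d=17): x=-180/47 (≈-3.8298) theta=6/47 (≈0.1277)
After 4 (thin lens f=19): x=-180/47 (≈-3.8298) theta=294/893 (≈0.3292)
After 5 (propagate distance d=7): x=-1362/893 (≈-1.5252) theta=294/893 (≈0.3292)
After 6 (thin lens f=44): x=-1362/893 (≈-1.5252) theta=7149/19646 (≈0.3639)
Rounded to 4 decimal places: x = -1.5252, theta = 0.3639

Answer: -1.5252 0.3639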